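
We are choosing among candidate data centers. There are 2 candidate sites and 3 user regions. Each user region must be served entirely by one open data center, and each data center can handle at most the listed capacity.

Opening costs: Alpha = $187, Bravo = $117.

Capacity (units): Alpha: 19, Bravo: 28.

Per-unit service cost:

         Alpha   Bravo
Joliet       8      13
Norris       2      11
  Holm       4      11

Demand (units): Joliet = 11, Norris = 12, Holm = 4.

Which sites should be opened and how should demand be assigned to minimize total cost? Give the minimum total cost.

Minimum total cost: 436

Open {Bravo}: Joliet→Bravo 13·11=143, Norris→Bravo 11·12=132, Holm→Bravo 11·4=44.
Loads: Bravo carries 27/28. Service 319; fixed 117; total 436.
Next best feasible plan costs 487.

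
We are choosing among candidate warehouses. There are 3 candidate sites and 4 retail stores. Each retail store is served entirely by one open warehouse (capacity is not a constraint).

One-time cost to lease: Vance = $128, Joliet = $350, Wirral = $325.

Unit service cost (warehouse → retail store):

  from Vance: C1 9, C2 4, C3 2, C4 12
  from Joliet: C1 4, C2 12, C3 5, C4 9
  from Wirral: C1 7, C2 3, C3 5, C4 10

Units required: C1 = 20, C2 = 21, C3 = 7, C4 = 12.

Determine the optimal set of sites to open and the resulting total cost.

For any fixed open set, each retail store goes to its cheapest open site; total = fixed + service.
{Vance}: C1→Vance 9·20=180, C2→Vance 4·21=84, C3→Vance 2·7=14, C4→Vance 12·12=144. Service 422; fixed 128; total 550.
{Wirral}: C1→Wirral 7·20=140, C2→Wirral 3·21=63, C3→Wirral 5·7=35, C4→Wirral 10·12=120. Service 358; fixed 325; total 683.
{Vance, Joliet}: service 286 + fixed 478 = 764
{Vance, Joliet, Wirral}: C1→Joliet 4·20=80, C2→Wirral 3·21=63, C3→Vance 2·7=14, C4→Joliet 9·12=108. Service 265; fixed 803; total 1068.
(All 7 nonempty subsets were checked; Vance only is lowest.)

Open Vance only; minimum total cost 550.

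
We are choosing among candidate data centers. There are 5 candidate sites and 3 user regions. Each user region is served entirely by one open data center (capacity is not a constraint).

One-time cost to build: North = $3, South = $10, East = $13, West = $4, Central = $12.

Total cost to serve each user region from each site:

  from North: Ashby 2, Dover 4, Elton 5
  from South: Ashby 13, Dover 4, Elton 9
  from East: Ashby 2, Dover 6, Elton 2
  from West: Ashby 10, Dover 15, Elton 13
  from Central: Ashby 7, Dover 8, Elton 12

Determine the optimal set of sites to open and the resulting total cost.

Open North only; minimum total cost 14.

For any fixed open set, each user region goes to its cheapest open site; total = fixed + service.
{North}: Ashby→North 2, Dover→North 4, Elton→North 5. Service 11; fixed 3; total 14.
{North, West}: Ashby→North 2, Dover→North 4, Elton→North 5. Service 11; fixed 7; total 18.
{East}: service 10 + fixed 13 = 23
{North, South, East, West, Central}: service 8 + fixed 42 = 50
No other subset beats 14.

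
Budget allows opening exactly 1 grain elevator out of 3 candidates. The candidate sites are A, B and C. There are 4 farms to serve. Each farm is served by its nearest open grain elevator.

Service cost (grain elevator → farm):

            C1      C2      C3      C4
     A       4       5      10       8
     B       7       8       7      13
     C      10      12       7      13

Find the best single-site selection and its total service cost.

With exactly 1 open, each farm uses its cheapest among the chosen.
{A}: C1→A 4, C2→A 5, C3→A 10, C4→A 8. Service cost 27.
{B}: service cost 35
{C}: service cost 42
Among all 3 size-1 choices, {A} is lowest.

Choose A only; total service cost 27.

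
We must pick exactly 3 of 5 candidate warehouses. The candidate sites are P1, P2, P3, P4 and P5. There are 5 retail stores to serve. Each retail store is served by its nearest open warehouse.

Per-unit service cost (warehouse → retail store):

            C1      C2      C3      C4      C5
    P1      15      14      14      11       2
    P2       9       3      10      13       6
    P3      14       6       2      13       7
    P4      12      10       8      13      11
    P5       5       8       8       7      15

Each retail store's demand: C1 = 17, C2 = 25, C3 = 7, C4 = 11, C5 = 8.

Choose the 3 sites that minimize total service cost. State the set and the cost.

Choose P2, P3 and P5; total service cost 299.

With exactly 3 open, each retail store uses its cheapest among the chosen.
{P2, P3, P5}: C1→P5 5·17=85, C2→P2 3·25=75, C3→P3 2·7=14, C4→P5 7·11=77, C5→P2 6·8=48. Service cost 299.
{P1, P2, P5}: service cost 309
{P2, P4, P5}: service cost 341
Among all 10 size-3 choices, {P2, P3, P5} is lowest.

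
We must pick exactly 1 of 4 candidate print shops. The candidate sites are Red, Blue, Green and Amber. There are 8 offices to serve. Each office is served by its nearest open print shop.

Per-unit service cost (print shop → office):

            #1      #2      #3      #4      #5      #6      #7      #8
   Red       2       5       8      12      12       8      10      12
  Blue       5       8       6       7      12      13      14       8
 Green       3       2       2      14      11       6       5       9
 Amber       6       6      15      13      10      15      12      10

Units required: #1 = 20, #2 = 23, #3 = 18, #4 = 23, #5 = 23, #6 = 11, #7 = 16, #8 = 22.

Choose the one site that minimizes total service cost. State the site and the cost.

With exactly 1 open, each office uses its cheapest among the chosen.
{Green}: #1→Green 3·20=60, #2→Green 2·23=46, #3→Green 2·18=36, #4→Green 14·23=322, #5→Green 11·23=253, #6→Green 6·11=66, #7→Green 5·16=80, #8→Green 9·22=198. Service cost 1061.
{Red}: service cost 1363
{Blue}: service cost 1372
Among all 4 size-1 choices, {Green} is lowest.

Choose Green only; total service cost 1061.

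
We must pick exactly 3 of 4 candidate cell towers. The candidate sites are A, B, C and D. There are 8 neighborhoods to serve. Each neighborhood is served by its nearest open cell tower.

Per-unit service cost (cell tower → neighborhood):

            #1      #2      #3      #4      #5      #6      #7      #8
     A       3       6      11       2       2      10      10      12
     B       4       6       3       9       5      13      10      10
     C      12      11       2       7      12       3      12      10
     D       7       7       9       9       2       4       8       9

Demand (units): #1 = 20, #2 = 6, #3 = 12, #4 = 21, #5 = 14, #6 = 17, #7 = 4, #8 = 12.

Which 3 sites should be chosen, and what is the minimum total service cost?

With exactly 3 open, each neighborhood uses its cheapest among the chosen.
{A, C, D}: #1→A 3·20=60, #2→A 6·6=36, #3→C 2·12=24, #4→A 2·21=42, #5→A 2·14=28, #6→C 3·17=51, #7→D 8·4=32, #8→D 9·12=108. Service cost 381.
{A, B, C}: service cost 401
{A, B, D}: service cost 410
Among all 4 size-3 choices, {A, C, D} is lowest.

Choose A, C and D; total service cost 381.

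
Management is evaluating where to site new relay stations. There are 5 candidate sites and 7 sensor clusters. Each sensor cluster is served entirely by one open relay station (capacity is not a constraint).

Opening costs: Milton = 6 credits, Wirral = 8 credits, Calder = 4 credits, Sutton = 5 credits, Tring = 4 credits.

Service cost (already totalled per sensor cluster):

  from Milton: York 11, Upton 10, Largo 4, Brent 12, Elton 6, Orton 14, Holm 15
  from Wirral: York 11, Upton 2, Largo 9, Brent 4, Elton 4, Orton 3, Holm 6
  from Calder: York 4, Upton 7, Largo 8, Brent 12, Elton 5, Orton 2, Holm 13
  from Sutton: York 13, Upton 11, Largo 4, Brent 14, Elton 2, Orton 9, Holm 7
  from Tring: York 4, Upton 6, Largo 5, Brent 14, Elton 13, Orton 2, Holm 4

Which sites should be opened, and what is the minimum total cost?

Open Wirral and Tring; minimum total cost 37.

For any fixed open set, each sensor cluster goes to its cheapest open site; total = fixed + service.
{Wirral, Tring}: York→Tring 4, Upton→Wirral 2, Largo→Tring 5, Brent→Wirral 4, Elton→Wirral 4, Orton→Tring 2, Holm→Tring 4. Service 25; fixed 12; total 37.
{Wirral, Sutton, Tring}: service 22 + fixed 17 = 39
{Wirral, Calder, Sutton}: York→Calder 4, Upton→Wirral 2, Largo→Sutton 4, Brent→Wirral 4, Elton→Sutton 2, Orton→Calder 2, Holm→Wirral 6. Service 24; fixed 17; total 41.
{Milton, Wirral, Calder, Sutton, Tring}: service 22 + fixed 27 = 49
No other subset beats 37.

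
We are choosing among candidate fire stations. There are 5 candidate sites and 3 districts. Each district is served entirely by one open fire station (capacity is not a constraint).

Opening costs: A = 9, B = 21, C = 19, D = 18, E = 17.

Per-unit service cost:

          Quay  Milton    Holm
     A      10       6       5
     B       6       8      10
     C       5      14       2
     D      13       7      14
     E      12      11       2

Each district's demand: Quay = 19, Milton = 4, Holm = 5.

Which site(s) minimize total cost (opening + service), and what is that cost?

For any fixed open set, each district goes to its cheapest open site; total = fixed + service.
{A, C}: Quay→C 5·19=95, Milton→A 6·4=24, Holm→C 2·5=10. Service 129; fixed 28; total 157.
{C, D}: Quay→C 5·19=95, Milton→D 7·4=28, Holm→C 2·5=10. Service 133; fixed 37; total 170.
{A, C, E}: Quay→C 5·19=95, Milton→A 6·4=24, Holm→C 2·5=10. Service 129; fixed 45; total 174.
{A, B, C, D, E}: service 129 + fixed 84 = 213
No other subset beats 157.

Open A and C; minimum total cost 157.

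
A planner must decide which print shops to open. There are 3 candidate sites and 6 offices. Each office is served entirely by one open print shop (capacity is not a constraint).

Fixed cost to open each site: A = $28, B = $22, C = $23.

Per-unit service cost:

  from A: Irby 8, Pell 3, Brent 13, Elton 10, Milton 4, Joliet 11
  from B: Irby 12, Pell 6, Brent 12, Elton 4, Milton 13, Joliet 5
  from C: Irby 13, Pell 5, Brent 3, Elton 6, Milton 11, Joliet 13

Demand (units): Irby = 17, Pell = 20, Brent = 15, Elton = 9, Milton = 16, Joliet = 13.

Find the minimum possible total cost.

For any fixed open set, each office goes to its cheapest open site; total = fixed + service.
{A, B, C}: Irby→A 8·17=136, Pell→A 3·20=60, Brent→C 3·15=45, Elton→B 4·9=36, Milton→A 4·16=64, Joliet→B 5·13=65. Service 406; fixed 73; total 479.
{A, C}: service 502 + fixed 51 = 553
{A, B}: service 541 + fixed 50 = 591
{B}: service 813 + fixed 22 = 835
No other subset beats 479.

Minimum total cost: 479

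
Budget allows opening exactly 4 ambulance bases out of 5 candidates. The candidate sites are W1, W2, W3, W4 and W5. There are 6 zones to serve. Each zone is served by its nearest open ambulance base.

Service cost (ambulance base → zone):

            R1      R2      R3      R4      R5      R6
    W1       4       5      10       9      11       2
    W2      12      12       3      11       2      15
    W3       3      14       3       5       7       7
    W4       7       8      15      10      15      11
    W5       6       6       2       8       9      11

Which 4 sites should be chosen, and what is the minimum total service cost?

Choose W1, W2, W3 and W5; total service cost 19.

With exactly 4 open, each zone uses its cheapest among the chosen.
{W1, W2, W3, W5}: R1→W3 3, R2→W1 5, R3→W5 2, R4→W3 5, R5→W2 2, R6→W1 2. Service cost 19.
{W1, W2, W3, W4}: service cost 20
{W1, W2, W4, W5}: service cost 23
Among all 5 size-4 choices, {W1, W2, W3, W5} is lowest.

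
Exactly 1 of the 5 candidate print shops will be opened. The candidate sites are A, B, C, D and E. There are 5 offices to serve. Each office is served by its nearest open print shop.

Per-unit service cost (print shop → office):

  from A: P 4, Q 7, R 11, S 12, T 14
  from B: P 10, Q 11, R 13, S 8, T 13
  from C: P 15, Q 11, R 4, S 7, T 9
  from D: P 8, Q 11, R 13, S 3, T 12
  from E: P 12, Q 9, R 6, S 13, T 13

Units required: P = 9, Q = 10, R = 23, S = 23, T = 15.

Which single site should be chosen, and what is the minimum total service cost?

With exactly 1 open, each office uses its cheapest among the chosen.
{C}: P→C 15·9=135, Q→C 11·10=110, R→C 4·23=92, S→C 7·23=161, T→C 9·15=135. Service cost 633.
{D}: service cost 730
{E}: service cost 830
Among all 5 size-1 choices, {C} is lowest.

Choose C only; total service cost 633.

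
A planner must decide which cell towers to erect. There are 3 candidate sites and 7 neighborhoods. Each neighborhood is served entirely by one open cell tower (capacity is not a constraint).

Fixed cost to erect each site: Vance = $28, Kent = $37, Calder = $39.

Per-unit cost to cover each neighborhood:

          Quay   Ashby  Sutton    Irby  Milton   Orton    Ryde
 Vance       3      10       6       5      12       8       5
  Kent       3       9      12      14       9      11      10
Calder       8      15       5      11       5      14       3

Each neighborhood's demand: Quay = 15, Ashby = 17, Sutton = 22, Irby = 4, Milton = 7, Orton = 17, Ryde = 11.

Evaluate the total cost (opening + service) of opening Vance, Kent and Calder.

Each neighborhood is assigned to its cheapest site among the open ones.
{Vance, Kent, Calder}: Quay→Vance 3·15=45, Ashby→Kent 9·17=153, Sutton→Calder 5·22=110, Irby→Vance 5·4=20, Milton→Calder 5·7=35, Orton→Vance 8·17=136, Ryde→Calder 3·11=33. Service 532; fixed 104; total 636.

Total cost: 636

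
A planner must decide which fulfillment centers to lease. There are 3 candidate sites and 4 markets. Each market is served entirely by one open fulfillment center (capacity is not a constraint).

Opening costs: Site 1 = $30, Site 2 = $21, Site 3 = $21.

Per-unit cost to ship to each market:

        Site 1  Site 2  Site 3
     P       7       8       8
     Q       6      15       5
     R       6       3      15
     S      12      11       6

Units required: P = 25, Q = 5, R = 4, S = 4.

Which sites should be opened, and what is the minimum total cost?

For any fixed open set, each market goes to its cheapest open site; total = fixed + service.
{Site 1, Site 3}: P→Site 1 7·25=175, Q→Site 3 5·5=25, R→Site 1 6·4=24, S→Site 3 6·4=24. Service 248; fixed 51; total 299.
{Site 2, Site 3}: service 261 + fixed 42 = 303
{Site 1}: P→Site 1 7·25=175, Q→Site 1 6·5=30, R→Site 1 6·4=24, S→Site 1 12·4=48. Service 277; fixed 30; total 307.
{Site 1, Site 2, Site 3}: P→Site 1 7·25=175, Q→Site 3 5·5=25, R→Site 2 3·4=12, S→Site 3 6·4=24. Service 236; fixed 72; total 308.
(All 7 nonempty subsets were checked; Site 1 and Site 3 is lowest.)

Open Site 1 and Site 3; minimum total cost 299.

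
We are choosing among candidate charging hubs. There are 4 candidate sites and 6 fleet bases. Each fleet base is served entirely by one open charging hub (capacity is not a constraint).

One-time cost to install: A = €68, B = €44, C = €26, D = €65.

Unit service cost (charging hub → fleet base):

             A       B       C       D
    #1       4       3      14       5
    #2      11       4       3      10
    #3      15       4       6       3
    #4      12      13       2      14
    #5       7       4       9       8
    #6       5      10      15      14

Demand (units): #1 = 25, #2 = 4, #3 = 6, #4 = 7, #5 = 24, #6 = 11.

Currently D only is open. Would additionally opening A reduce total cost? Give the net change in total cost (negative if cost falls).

Yes — net change −94 (cost falls by 94).

Current service cost with {D}: 627.
Adding A: each fleet base re-picks its cheapest; new service cost 465, saving 162.
Extra fixed cost: 68. Net change = 68 − 162 = -94.
(Totals: 692 → 598.)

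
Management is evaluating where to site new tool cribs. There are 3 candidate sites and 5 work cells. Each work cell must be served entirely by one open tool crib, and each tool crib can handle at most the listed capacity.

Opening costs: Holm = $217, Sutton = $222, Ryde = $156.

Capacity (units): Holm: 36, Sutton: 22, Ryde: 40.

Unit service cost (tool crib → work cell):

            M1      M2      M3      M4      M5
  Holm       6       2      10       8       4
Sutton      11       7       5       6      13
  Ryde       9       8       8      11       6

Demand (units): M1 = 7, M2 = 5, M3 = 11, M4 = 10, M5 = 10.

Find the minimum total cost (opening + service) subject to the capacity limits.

Open {Holm, Ryde}: M1→Holm 6·7=42, M2→Holm 2·5=10, M3→Ryde 8·11=88, M4→Holm 8·10=80, M5→Holm 4·10=40.
Loads: Holm carries 32/36, Ryde carries 11/40. Service 260; fixed 373; total 633.
Next best feasible plan costs 646.

Minimum total cost: 633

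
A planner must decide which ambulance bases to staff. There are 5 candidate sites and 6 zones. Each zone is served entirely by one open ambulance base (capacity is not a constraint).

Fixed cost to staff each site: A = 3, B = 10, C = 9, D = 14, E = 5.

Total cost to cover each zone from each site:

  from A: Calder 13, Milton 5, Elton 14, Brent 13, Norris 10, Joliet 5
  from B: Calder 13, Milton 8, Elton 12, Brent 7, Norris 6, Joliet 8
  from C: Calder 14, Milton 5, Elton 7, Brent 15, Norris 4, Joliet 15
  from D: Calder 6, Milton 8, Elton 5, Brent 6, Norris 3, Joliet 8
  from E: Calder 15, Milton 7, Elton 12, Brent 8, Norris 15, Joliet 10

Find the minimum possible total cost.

Minimum total cost: 47

For any fixed open set, each zone goes to its cheapest open site; total = fixed + service.
{A, D}: Calder→D 6, Milton→A 5, Elton→D 5, Brent→D 6, Norris→D 3, Joliet→A 5. Service 30; fixed 17; total 47.
{D}: Calder→D 6, Milton→D 8, Elton→D 5, Brent→D 6, Norris→D 3, Joliet→D 8. Service 36; fixed 14; total 50.
{A, D, E}: service 30 + fixed 22 = 52
{A, B, C, D, E}: service 30 + fixed 41 = 71
No other subset beats 47.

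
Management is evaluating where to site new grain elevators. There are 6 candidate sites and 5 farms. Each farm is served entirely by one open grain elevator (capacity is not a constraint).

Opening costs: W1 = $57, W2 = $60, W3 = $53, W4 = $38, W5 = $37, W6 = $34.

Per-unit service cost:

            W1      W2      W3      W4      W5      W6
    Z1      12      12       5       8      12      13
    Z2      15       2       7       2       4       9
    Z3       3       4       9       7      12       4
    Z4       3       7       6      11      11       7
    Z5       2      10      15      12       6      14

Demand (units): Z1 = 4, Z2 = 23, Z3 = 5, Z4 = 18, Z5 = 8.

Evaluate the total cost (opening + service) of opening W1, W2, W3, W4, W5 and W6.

Total cost: 430

Each farm is assigned to its cheapest site among the open ones.
{W1, W2, W3, W4, W5, W6}: Z1→W3 5·4=20, Z2→W2 2·23=46, Z3→W1 3·5=15, Z4→W1 3·18=54, Z5→W1 2·8=16. Service 151; fixed 279; total 430.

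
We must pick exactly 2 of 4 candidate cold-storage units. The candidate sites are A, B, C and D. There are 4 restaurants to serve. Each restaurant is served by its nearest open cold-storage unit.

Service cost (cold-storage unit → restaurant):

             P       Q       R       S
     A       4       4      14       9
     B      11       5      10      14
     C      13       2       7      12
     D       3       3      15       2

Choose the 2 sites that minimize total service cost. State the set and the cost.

With exactly 2 open, each restaurant uses its cheapest among the chosen.
{C, D}: P→D 3, Q→C 2, R→C 7, S→D 2. Service cost 14.
{B, D}: service cost 18
{A, C}: service cost 22
Among all 6 size-2 choices, {C, D} is lowest.

Choose C and D; total service cost 14.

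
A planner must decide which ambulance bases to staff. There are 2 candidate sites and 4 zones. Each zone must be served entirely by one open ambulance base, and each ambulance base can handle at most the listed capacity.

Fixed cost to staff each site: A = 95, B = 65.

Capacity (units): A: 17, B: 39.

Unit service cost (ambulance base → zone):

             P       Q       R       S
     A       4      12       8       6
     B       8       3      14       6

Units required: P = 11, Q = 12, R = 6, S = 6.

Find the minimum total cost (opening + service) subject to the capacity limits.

Open {B}: P→B 8·11=88, Q→B 3·12=36, R→B 14·6=84, S→B 6·6=36.
Loads: B carries 35/39. Service 244; fixed 65; total 309.
Next best feasible plan costs 324.

Minimum total cost: 309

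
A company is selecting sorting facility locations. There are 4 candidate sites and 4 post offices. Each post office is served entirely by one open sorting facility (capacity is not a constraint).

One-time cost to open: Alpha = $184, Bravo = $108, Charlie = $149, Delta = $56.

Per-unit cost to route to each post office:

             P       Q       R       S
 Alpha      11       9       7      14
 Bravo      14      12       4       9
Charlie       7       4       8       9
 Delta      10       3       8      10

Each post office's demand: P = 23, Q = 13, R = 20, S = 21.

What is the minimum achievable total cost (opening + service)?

For any fixed open set, each post office goes to its cheapest open site; total = fixed + service.
{Delta}: P→Delta 10·23=230, Q→Delta 3·13=39, R→Delta 8·20=160, S→Delta 10·21=210. Service 639; fixed 56; total 695.
{Bravo, Delta}: P→Delta 10·23=230, Q→Delta 3·13=39, R→Bravo 4·20=80, S→Bravo 9·21=189. Service 538; fixed 164; total 702.
{Charlie}: P→Charlie 7·23=161, Q→Charlie 4·13=52, R→Charlie 8·20=160, S→Charlie 9·21=189. Service 562; fixed 149; total 711.
{Alpha, Bravo, Charlie, Delta}: service 469 + fixed 497 = 966
(All 15 nonempty subsets were checked; Delta only is lowest.)

Minimum total cost: 695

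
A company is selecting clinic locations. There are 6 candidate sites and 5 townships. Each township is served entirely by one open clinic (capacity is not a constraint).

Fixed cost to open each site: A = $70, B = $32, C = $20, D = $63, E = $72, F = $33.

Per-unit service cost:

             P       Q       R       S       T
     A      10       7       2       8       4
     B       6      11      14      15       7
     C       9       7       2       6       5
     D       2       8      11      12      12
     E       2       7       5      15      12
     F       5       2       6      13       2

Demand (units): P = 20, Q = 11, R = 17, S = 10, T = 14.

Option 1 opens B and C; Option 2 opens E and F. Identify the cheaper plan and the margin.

Option 2 is cheaper by 3.

Option 1: {B, C}: P→B 6·20=120, Q→C 7·11=77, R→C 2·17=34, S→C 6·10=60, T→C 5·14=70. Service 361; fixed 52; total 413.
Option 2: {E, F}: P→E 2·20=40, Q→F 2·11=22, R→E 5·17=85, S→F 13·10=130, T→F 2·14=28. Service 305; fixed 105; total 410.
Difference: |413 − 410| = 3.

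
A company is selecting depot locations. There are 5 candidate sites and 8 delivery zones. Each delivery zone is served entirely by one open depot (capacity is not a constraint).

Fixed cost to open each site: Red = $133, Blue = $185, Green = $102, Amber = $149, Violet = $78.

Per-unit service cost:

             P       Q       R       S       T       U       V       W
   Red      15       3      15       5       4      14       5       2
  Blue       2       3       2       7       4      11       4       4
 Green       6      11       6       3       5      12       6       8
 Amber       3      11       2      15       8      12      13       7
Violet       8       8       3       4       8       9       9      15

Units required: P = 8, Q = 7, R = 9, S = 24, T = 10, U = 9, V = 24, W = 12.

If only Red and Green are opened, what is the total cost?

Total cost: 722

Each delivery zone is assigned to its cheapest site among the open ones.
{Red, Green}: P→Green 6·8=48, Q→Red 3·7=21, R→Green 6·9=54, S→Green 3·24=72, T→Red 4·10=40, U→Green 12·9=108, V→Red 5·24=120, W→Red 2·12=24. Service 487; fixed 235; total 722.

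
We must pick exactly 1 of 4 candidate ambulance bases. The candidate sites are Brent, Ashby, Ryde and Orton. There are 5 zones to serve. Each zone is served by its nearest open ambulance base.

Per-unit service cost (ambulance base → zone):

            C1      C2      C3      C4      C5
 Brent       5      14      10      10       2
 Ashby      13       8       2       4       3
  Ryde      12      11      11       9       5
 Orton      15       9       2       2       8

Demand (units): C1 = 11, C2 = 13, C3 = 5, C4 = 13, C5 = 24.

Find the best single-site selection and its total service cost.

Choose Ashby only; total service cost 381.

With exactly 1 open, each zone uses its cheapest among the chosen.
{Ashby}: C1→Ashby 13·11=143, C2→Ashby 8·13=104, C3→Ashby 2·5=10, C4→Ashby 4·13=52, C5→Ashby 3·24=72. Service cost 381.
{Brent}: service cost 465
{Orton}: service cost 510
Among all 4 size-1 choices, {Ashby} is lowest.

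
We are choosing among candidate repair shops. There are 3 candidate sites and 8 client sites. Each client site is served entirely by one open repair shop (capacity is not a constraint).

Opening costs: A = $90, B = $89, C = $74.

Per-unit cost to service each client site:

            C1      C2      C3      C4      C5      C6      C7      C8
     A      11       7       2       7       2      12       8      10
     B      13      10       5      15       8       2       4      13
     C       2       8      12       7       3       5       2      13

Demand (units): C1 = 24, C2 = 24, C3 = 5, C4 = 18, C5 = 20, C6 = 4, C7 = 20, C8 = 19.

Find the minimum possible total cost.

For any fixed open set, each client site goes to its cheapest open site; total = fixed + service.
{A, C}: C1→C 2·24=48, C2→A 7·24=168, C3→A 2·5=10, C4→A 7·18=126, C5→A 2·20=40, C6→C 5·4=20, C7→C 2·20=40, C8→A 10·19=190. Service 642; fixed 164; total 806.
{C}: service 793 + fixed 74 = 867
{A, B, C}: C1→C 2·24=48, C2→A 7·24=168, C3→A 2·5=10, C4→A 7·18=126, C5→A 2·20=40, C6→B 2·4=8, C7→C 2·20=40, C8→A 10·19=190. Service 630; fixed 253; total 883.
No other subset beats 806.

Minimum total cost: 806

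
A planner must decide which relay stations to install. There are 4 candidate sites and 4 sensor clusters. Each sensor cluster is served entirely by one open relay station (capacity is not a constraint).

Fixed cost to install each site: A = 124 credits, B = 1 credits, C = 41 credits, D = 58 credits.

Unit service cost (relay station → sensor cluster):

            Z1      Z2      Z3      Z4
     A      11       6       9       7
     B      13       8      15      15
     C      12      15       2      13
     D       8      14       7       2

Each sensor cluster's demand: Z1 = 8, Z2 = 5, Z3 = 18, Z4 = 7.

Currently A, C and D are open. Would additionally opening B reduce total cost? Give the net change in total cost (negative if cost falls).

Current service cost with {A, C, D}: 144.
Adding B: each sensor cluster re-picks its cheapest; new service cost 144, saving 0.
Extra fixed cost: 1. Net change = 1 − 0 = 1.
(Totals: 367 → 368.)

No — net change +1 (cost rises by 1).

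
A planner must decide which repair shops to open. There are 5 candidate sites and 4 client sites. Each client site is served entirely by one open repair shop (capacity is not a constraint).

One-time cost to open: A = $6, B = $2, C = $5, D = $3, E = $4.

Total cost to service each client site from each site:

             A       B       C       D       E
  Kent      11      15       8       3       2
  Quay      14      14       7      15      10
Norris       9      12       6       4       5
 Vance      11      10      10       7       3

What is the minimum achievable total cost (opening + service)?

For any fixed open set, each client site goes to its cheapest open site; total = fixed + service.
{E}: Kent→E 2, Quay→E 10, Norris→E 5, Vance→E 3. Service 20; fixed 4; total 24.
{B, E}: Kent→E 2, Quay→E 10, Norris→E 5, Vance→E 3. Service 20; fixed 6; total 26.
{C, E}: Kent→E 2, Quay→C 7, Norris→E 5, Vance→E 3. Service 17; fixed 9; total 26.
{A, B, C, D, E}: Kent→E 2, Quay→C 7, Norris→D 4, Vance→E 3. Service 16; fixed 20; total 36.
No other subset beats 24.

Minimum total cost: 24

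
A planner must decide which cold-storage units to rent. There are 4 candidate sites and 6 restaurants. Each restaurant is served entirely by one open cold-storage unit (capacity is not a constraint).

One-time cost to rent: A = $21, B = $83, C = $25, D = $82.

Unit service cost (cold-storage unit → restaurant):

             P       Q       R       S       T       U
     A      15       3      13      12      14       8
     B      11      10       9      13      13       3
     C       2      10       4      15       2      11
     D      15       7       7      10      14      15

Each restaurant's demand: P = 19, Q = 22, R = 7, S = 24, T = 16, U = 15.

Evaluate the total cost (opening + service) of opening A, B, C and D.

Each restaurant is assigned to its cheapest site among the open ones.
{A, B, C, D}: P→C 2·19=38, Q→A 3·22=66, R→C 4·7=28, S→D 10·24=240, T→C 2·16=32, U→B 3·15=45. Service 449; fixed 211; total 660.

Total cost: 660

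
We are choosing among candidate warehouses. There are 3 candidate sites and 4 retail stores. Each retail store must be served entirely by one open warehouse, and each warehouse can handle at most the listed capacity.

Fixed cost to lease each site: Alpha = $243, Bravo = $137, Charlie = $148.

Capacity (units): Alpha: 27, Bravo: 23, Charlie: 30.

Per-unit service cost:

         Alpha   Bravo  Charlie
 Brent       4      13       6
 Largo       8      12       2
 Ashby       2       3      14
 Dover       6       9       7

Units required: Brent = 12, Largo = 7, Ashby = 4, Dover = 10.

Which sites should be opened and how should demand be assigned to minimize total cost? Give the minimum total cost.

Minimum total cost: 453

Open {Bravo, Charlie}: Brent→Charlie 6·12=72, Largo→Charlie 2·7=14, Ashby→Bravo 3·4=12, Dover→Charlie 7·10=70.
Loads: Bravo carries 4/23, Charlie carries 29/30. Service 168; fixed 285; total 453.
Next best feasible plan costs 473.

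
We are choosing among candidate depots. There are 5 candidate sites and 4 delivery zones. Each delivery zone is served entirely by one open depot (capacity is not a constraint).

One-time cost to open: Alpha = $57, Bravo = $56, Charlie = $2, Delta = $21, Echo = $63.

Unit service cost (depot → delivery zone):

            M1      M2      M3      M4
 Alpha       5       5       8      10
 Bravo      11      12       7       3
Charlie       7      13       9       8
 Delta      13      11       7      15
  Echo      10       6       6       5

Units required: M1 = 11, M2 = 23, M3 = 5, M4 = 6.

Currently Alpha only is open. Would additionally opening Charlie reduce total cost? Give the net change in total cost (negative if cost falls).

Current service cost with {Alpha}: 270.
Adding Charlie: each delivery zone re-picks its cheapest; new service cost 258, saving 12.
Extra fixed cost: 2. Net change = 2 − 12 = -10.
(Totals: 327 → 317.)

Yes — net change −10 (cost falls by 10).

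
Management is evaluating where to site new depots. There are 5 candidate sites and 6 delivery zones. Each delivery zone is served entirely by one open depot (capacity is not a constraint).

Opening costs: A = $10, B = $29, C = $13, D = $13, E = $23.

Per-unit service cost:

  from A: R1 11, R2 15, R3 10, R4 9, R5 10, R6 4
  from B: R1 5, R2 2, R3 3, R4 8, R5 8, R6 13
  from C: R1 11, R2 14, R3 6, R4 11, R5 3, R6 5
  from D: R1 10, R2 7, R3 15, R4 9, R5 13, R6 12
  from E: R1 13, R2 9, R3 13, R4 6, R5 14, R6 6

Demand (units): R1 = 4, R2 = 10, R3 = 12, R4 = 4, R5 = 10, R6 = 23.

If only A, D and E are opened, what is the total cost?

Total cost: 492

Each delivery zone is assigned to its cheapest site among the open ones.
{A, D, E}: R1→D 10·4=40, R2→D 7·10=70, R3→A 10·12=120, R4→E 6·4=24, R5→A 10·10=100, R6→A 4·23=92. Service 446; fixed 46; total 492.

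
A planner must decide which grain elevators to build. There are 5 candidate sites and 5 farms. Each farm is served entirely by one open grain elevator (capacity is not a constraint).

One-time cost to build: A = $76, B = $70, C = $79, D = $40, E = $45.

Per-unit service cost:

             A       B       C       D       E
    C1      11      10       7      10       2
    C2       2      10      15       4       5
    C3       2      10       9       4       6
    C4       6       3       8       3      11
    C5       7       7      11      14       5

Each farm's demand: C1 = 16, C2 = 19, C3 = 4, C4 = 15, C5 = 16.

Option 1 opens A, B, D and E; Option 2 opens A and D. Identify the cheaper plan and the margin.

Option 1: {A, B, D, E}: C1→E 2·16=32, C2→A 2·19=38, C3→A 2·4=8, C4→B 3·15=45, C5→E 5·16=80. Service 203; fixed 231; total 434.
Option 2: {A, D}: C1→D 10·16=160, C2→A 2·19=38, C3→A 2·4=8, C4→D 3·15=45, C5→A 7·16=112. Service 363; fixed 116; total 479.
Difference: |434 − 479| = 45.

Option 1 is cheaper by 45.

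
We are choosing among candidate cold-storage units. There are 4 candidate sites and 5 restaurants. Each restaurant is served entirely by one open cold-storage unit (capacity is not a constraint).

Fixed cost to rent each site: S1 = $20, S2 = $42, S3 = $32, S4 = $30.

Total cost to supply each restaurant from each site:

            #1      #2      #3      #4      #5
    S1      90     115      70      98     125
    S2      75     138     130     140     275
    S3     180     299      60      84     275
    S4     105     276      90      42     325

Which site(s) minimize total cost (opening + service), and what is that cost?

For any fixed open set, each restaurant goes to its cheapest open site; total = fixed + service.
{S1, S4}: #1→S1 90, #2→S1 115, #3→S1 70, #4→S4 42, #5→S1 125. Service 442; fixed 50; total 492.
{S1, S3, S4}: service 432 + fixed 82 = 514
{S1}: service 498 + fixed 20 = 518
{S1, S2, S3, S4}: service 417 + fixed 124 = 541
No other subset beats 492.

Open S1 and S4; minimum total cost 492.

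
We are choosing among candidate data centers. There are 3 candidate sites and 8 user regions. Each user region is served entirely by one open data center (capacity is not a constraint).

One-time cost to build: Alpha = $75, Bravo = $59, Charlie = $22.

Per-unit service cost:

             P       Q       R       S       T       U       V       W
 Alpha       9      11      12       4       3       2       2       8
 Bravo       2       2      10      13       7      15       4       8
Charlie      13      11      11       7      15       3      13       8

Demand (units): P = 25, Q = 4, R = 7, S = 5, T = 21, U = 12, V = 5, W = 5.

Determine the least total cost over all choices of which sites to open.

Minimum total cost: 419

For any fixed open set, each user region goes to its cheapest open site; total = fixed + service.
{Alpha, Bravo}: P→Bravo 2·25=50, Q→Bravo 2·4=8, R→Bravo 10·7=70, S→Alpha 4·5=20, T→Alpha 3·21=63, U→Alpha 2·12=24, V→Alpha 2·5=10, W→Alpha 8·5=40. Service 285; fixed 134; total 419.
{Alpha, Bravo, Charlie}: service 285 + fixed 156 = 441
{Bravo, Charlie}: service 406 + fixed 81 = 487
{Charlie}: service 937 + fixed 22 = 959
No other subset beats 419.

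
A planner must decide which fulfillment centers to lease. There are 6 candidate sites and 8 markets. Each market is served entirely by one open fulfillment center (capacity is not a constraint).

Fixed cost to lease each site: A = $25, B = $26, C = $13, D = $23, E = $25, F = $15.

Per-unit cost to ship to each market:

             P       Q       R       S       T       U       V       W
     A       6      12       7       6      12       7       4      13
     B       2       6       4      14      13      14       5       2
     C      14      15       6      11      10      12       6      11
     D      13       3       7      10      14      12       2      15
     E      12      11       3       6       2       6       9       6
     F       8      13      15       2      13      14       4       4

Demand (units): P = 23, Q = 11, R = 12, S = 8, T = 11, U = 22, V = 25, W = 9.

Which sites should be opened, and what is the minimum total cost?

For any fixed open set, each market goes to its cheapest open site; total = fixed + service.
{B, D, E, F}: P→B 2·23=46, Q→D 3·11=33, R→E 3·12=36, S→F 2·8=16, T→E 2·11=22, U→E 6·22=132, V→D 2·25=50, W→B 2·9=18. Service 353; fixed 89; total 442.
{B, C, D, E, F}: service 353 + fixed 102 = 455
{B, D, E}: service 385 + fixed 74 = 459
{A, B, C, D, E, F}: service 353 + fixed 127 = 480
No other subset beats 442.

Open B, D, E and F; minimum total cost 442.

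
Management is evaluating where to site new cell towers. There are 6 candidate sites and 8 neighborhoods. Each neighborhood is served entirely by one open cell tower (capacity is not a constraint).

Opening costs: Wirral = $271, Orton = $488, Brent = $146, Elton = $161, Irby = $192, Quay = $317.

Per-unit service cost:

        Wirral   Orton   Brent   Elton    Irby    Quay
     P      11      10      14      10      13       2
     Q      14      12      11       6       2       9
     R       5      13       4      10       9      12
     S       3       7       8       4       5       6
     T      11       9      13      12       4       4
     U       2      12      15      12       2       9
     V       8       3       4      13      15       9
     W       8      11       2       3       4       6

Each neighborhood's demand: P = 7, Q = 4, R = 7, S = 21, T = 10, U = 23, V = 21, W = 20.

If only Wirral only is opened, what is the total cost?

Each neighborhood is assigned to its cheapest site among the open ones.
{Wirral}: P→Wirral 11·7=77, Q→Wirral 14·4=56, R→Wirral 5·7=35, S→Wirral 3·21=63, T→Wirral 11·10=110, U→Wirral 2·23=46, V→Wirral 8·21=168, W→Wirral 8·20=160. Service 715; fixed 271; total 986.

Total cost: 986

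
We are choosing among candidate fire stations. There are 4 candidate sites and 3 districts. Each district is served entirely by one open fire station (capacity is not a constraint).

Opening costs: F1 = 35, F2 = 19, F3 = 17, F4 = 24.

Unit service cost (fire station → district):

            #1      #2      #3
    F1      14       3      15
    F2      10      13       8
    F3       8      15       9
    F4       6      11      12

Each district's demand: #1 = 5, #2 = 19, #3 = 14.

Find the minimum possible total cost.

Minimum total cost: 273

For any fixed open set, each district goes to its cheapest open site; total = fixed + service.
{F1, F2}: #1→F2 10·5=50, #2→F1 3·19=57, #3→F2 8·14=112. Service 219; fixed 54; total 273.
{F1, F3}: #1→F3 8·5=40, #2→F1 3·19=57, #3→F3 9·14=126. Service 223; fixed 52; total 275.
{F1, F2, F4}: service 199 + fixed 78 = 277
{F1, F2, F3, F4}: service 199 + fixed 95 = 294
(All 15 nonempty subsets were checked; F1 and F2 is lowest.)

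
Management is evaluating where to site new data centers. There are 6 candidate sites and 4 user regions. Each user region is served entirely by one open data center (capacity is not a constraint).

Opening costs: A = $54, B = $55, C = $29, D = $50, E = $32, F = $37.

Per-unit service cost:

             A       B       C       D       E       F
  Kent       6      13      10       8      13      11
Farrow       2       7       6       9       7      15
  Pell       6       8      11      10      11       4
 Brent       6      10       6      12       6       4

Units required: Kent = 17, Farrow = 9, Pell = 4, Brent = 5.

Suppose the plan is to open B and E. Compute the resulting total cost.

Each user region is assigned to its cheapest site among the open ones.
{B, E}: Kent→B 13·17=221, Farrow→B 7·9=63, Pell→B 8·4=32, Brent→E 6·5=30. Service 346; fixed 87; total 433.

Total cost: 433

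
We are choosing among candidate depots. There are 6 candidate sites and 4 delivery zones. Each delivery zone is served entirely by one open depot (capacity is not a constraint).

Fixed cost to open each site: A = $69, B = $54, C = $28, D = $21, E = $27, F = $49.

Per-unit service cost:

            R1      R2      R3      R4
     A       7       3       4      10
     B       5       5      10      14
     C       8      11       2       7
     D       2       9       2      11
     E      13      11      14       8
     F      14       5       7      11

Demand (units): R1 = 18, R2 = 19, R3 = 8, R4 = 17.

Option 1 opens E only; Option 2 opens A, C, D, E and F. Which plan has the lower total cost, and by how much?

Option 2 is cheaper by 296.

Option 1: {E}: R1→E 13·18=234, R2→E 11·19=209, R3→E 14·8=112, R4→E 8·17=136. Service 691; fixed 27; total 718.
Option 2: {A, C, D, E, F}: R1→D 2·18=36, R2→A 3·19=57, R3→C 2·8=16, R4→C 7·17=119. Service 228; fixed 194; total 422.
Difference: |718 − 422| = 296.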